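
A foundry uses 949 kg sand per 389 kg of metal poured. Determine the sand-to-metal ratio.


Formula: Sand-to-Metal Ratio = W_sand / W_metal
Ratio = 949 kg / 389 kg = 2.4396

2.4396


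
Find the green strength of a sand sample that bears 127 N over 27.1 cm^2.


Formula: Compressive Strength = Force / Area
Strength = 127 N / 27.1 cm^2 = 4.6863 N/cm^2


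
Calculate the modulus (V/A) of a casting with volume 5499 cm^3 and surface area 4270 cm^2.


Formula: Casting Modulus M = V / A
M = 5499 cm^3 / 4270 cm^2 = 1.2878 cm

Answer: 1.2878 cm


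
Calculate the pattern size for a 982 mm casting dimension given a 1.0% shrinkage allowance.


Formula: L_pattern = L_casting * (1 + shrinkage_rate/100)
Shrinkage factor = 1 + 1.0/100 = 1.01
L_pattern = 982 mm * 1.01 = 991.8200 mm


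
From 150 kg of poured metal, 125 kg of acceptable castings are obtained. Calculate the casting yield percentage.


Formula: Casting Yield = (W_good / W_total) * 100
Yield = (125 kg / 150 kg) * 100 = 83.3333%

Final answer: 83.3333%


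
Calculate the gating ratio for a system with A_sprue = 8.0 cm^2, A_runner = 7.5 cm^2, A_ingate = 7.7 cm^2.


Sprue:Runner:Ingate = 1 : 7.5/8.0 : 7.7/8.0 = 1:0.94:0.96

Answer: 1:0.94:0.96


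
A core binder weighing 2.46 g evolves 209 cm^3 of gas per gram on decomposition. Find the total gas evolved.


Formula: V_gas = W_binder * gas_evolution_rate
V = 2.46 g * 209 cm^3/g = 514.1400 cm^3

Final answer: 514.1400 cm^3


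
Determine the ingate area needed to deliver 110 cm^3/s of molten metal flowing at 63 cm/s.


Formula: A_ingate = Q / v  (continuity equation)
A = 110 cm^3/s / 63 cm/s = 1.7460 cm^2

Answer: 1.7460 cm^2


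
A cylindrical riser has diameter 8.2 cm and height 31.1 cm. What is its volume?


Formula: V = pi * (D/2)^2 * H  (cylinder volume)
Radius = D/2 = 8.2/2 = 4.1 cm
V = pi * 4.1^2 * 31.1 = 1642.3964 cm^3

Final answer: 1642.3964 cm^3


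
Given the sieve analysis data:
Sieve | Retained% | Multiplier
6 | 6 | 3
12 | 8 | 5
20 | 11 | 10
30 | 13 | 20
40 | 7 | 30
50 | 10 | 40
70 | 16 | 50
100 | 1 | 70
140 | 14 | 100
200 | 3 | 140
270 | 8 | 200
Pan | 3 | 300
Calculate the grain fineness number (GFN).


Formula: GFN = sum(pct * multiplier) / sum(pct)
sum(pct * multiplier) = 6228
sum(pct) = 100
GFN = 6228 / 100 = 62.28


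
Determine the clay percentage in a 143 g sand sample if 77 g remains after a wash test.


Formula: Clay% = (W_total - W_washed) / W_total * 100
Clay mass = 143 - 77 = 66 g
Clay% = 66 / 143 * 100 = 46.1538%

46.1538%


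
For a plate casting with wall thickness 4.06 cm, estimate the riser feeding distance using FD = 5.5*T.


Formula: FD = 5.5 * T  (riser feeding-distance rule)
FD = 5.5 * 4.06 cm = 22.3300 cm


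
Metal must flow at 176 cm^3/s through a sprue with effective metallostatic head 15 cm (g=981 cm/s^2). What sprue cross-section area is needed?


Formula: v = sqrt(2*g*h), A = Q/v
Velocity: v = sqrt(2 * 981 * 15) = sqrt(29430) = 171.5517 cm/s
Sprue area: A = Q / v = 176 / 171.5517 = 1.0259 cm^2

1.0259 cm^2


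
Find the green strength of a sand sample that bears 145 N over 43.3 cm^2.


Formula: Compressive Strength = Force / Area
Strength = 145 N / 43.3 cm^2 = 3.3487 N/cm^2


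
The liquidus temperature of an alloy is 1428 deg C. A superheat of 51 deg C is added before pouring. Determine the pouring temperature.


Formula: T_pour = T_melt + Superheat
T_pour = 1428 + 51 = 1479 deg C

Final answer: 1479 deg C


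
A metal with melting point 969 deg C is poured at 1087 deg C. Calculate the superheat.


Formula: Superheat = T_pour - T_melt
Superheat = 1087 - 969 = 118 deg C

Answer: 118 deg C


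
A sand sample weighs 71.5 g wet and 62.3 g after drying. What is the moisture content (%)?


Formula: MC = (W_wet - W_dry) / W_wet * 100
Water mass = 71.5 - 62.3 = 9.2 g
MC = 9.2 / 71.5 * 100 = 12.8671%

12.8671%


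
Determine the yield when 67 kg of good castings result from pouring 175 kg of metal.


Formula: Casting Yield = (W_good / W_total) * 100
Yield = (67 kg / 175 kg) * 100 = 38.2857%

Answer: 38.2857%


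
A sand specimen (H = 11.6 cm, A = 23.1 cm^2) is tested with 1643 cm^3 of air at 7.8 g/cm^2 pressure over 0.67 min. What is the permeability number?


Formula: Permeability Number P = (V * H) / (p * A * t)
Numerator: V * H = 1643 * 11.6 = 19058.8
Denominator: p * A * t = 7.8 * 23.1 * 0.67 = 120.7206
P = 19058.8 / 120.7206 = 157.8753

Final answer: 157.8753


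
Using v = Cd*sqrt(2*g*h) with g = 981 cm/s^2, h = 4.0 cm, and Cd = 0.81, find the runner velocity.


Formula: v = Cd * sqrt(2 * g * h)  (Torricelli with discharge coefficient)
2*g*h = 2 * 981 * 4.0 = 7848.0 cm^2/s^2
sqrt(7848.0) = 88.58894 cm/s
v = 0.81 * 88.58894 = 71.7570 cm/s

Answer: 71.7570 cm/s


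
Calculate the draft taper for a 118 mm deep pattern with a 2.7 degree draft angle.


Formula: taper = depth * tan(draft_angle)
tan(2.7 deg) = 0.0471588
taper = 118 mm * 0.0471588 = 5.5647 mm

5.5647 mm


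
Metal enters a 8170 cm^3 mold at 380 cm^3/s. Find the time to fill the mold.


Formula: t_fill = V_mold / Q_flow
t = 8170 cm^3 / 380 cm^3/s = 21.5000 s

Answer: 21.5000 s


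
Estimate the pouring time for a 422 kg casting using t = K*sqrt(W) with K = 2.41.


Formula: t = K * sqrt(W)
sqrt(W) = sqrt(422) = 20.54264
t = 2.41 * 20.54264 = 49.5078 s


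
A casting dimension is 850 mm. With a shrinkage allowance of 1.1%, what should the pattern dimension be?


Formula: L_pattern = L_casting * (1 + shrinkage_rate/100)
Shrinkage factor = 1 + 1.1/100 = 1.011
L_pattern = 850 mm * 1.011 = 859.3500 mm

Final answer: 859.3500 mm


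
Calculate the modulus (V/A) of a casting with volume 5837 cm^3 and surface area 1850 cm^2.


Formula: Casting Modulus M = V / A
M = 5837 cm^3 / 1850 cm^2 = 3.1551 cm

3.1551 cm


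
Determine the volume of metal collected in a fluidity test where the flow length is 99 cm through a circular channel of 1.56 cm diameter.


Formula: V = pi * (d/2)^2 * L  (cylinder volume)
Radius = 1.56/2 = 0.78 cm
V = pi * 0.78^2 * 99 = 189.2232 cm^3


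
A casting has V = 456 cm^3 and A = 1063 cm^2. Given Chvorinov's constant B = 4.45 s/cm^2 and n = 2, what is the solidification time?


Formula: t_s = B * (V/A)^n  (Chvorinov's rule, n=2)
Modulus M = V/A = 456/1063 = 0.428975 cm
M^2 = 0.428975^2 = 0.184020 cm^2
t_s = 4.45 * 0.184020 = 0.8189 s

Answer: 0.8189 s


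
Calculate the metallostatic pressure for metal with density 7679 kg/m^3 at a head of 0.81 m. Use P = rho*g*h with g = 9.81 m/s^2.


Formula: P = rho * g * h
rho * g = 7679 * 9.81 = 75330.99 N/m^3
P = 75330.99 * 0.81 = 61018.1019 Pa

Final answer: 61018.1019 Pa


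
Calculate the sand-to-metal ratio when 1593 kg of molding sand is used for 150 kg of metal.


Formula: Sand-to-Metal Ratio = W_sand / W_metal
Ratio = 1593 kg / 150 kg = 10.6200

Final answer: 10.6200


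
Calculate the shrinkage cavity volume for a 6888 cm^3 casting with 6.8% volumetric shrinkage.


Formula: V_shrink = V_casting * shrinkage_pct / 100
V_shrink = 6888 cm^3 * 6.8 / 100 = 468.3840 cm^3


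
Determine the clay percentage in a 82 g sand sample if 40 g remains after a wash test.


Formula: Clay% = (W_total - W_washed) / W_total * 100
Clay mass = 82 - 40 = 42 g
Clay% = 42 / 82 * 100 = 51.2195%

51.2195%


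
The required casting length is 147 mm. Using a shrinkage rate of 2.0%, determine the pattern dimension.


Formula: L_pattern = L_casting * (1 + shrinkage_rate/100)
Shrinkage factor = 1 + 2.0/100 = 1.02
L_pattern = 147 mm * 1.02 = 149.9400 mm


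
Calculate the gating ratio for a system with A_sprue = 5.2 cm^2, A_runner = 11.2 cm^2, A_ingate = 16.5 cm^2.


Sprue:Runner:Ingate = 1 : 11.2/5.2 : 16.5/5.2 = 1:2.15:3.17

1:2.15:3.17


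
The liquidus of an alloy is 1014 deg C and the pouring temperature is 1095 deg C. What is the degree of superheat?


Formula: Superheat = T_pour - T_melt
Superheat = 1095 - 1014 = 81 deg C

81 deg C


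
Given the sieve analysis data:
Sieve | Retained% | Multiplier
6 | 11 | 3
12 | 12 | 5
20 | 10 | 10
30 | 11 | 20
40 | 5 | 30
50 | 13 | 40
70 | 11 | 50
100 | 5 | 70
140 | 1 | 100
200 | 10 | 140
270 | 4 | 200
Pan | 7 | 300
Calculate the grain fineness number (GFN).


Formula: GFN = sum(pct * multiplier) / sum(pct)
sum(pct * multiplier) = 6383
sum(pct) = 100
GFN = 6383 / 100 = 63.83

63.83


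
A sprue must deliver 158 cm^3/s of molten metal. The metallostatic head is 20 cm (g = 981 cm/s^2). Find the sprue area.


Formula: v = sqrt(2*g*h), A = Q/v
Velocity: v = sqrt(2 * 981 * 20) = sqrt(39240) = 198.0909 cm/s
Sprue area: A = Q / v = 158 / 198.0909 = 0.7976 cm^2


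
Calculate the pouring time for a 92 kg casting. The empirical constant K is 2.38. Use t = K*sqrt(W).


Formula: t = K * sqrt(W)
sqrt(W) = sqrt(92) = 9.59166
t = 2.38 * 9.59166 = 22.8282 s

Answer: 22.8282 s


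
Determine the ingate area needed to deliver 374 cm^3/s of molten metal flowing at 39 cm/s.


Formula: A_ingate = Q / v  (continuity equation)
A = 374 cm^3/s / 39 cm/s = 9.5897 cm^2

9.5897 cm^2


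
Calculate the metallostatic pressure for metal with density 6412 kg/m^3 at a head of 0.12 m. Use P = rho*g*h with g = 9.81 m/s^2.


Formula: P = rho * g * h
rho * g = 6412 * 9.81 = 62901.72 N/m^3
P = 62901.72 * 0.12 = 7548.2064 Pa

Final answer: 7548.2064 Pa


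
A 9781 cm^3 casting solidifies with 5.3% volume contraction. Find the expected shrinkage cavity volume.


Formula: V_shrink = V_casting * shrinkage_pct / 100
V_shrink = 9781 cm^3 * 5.3 / 100 = 518.3930 cm^3

518.3930 cm^3


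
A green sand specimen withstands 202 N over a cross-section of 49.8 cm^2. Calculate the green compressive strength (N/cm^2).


Formula: Compressive Strength = Force / Area
Strength = 202 N / 49.8 cm^2 = 4.0562 N/cm^2

Answer: 4.0562 N/cm^2


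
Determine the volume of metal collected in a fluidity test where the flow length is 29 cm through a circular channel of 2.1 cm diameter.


Formula: V = pi * (d/2)^2 * L  (cylinder volume)
Radius = 2.1/2 = 1.05 cm
V = pi * 1.05^2 * 29 = 100.4446 cm^3

Final answer: 100.4446 cm^3


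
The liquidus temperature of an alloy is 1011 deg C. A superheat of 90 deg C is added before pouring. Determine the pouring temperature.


Formula: T_pour = T_melt + Superheat
T_pour = 1011 + 90 = 1101 deg C

Final answer: 1101 deg C


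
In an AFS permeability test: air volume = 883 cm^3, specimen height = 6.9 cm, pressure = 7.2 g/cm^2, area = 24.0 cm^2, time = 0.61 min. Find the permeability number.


Formula: Permeability Number P = (V * H) / (p * A * t)
Numerator: V * H = 883 * 6.9 = 6092.7
Denominator: p * A * t = 7.2 * 24.0 * 0.61 = 105.408
P = 6092.7 / 105.408 = 57.8011

Final answer: 57.8011


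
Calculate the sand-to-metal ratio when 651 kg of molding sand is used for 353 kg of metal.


Formula: Sand-to-Metal Ratio = W_sand / W_metal
Ratio = 651 kg / 353 kg = 1.8442

Final answer: 1.8442


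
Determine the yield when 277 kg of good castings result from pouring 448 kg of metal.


Formula: Casting Yield = (W_good / W_total) * 100
Yield = (277 kg / 448 kg) * 100 = 61.8304%

Answer: 61.8304%


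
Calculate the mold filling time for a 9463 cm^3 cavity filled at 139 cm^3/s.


Formula: t_fill = V_mold / Q_flow
t = 9463 cm^3 / 139 cm^3/s = 68.0791 s


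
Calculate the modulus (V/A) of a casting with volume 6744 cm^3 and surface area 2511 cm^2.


Formula: Casting Modulus M = V / A
M = 6744 cm^3 / 2511 cm^2 = 2.6858 cm

Final answer: 2.6858 cm


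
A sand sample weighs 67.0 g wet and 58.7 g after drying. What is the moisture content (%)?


Formula: MC = (W_wet - W_dry) / W_wet * 100
Water mass = 67.0 - 58.7 = 8.3 g
MC = 8.3 / 67.0 * 100 = 12.3881%

Answer: 12.3881%


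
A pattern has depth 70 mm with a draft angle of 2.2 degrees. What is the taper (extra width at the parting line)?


Formula: taper = depth * tan(draft_angle)
tan(2.2 deg) = 0.0384161
taper = 70 mm * 0.0384161 = 2.6891 mm

Final answer: 2.6891 mm


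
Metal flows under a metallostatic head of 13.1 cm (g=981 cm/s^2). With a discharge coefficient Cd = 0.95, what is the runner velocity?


Formula: v = Cd * sqrt(2 * g * h)  (Torricelli with discharge coefficient)
2*g*h = 2 * 981 * 13.1 = 25702.2 cm^2/s^2
sqrt(25702.2) = 160.31906 cm/s
v = 0.95 * 160.31906 = 152.3031 cm/s


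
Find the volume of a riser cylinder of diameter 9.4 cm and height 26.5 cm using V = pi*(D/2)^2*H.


Formula: V = pi * (D/2)^2 * H  (cylinder volume)
Radius = D/2 = 9.4/2 = 4.7 cm
V = pi * 4.7^2 * 26.5 = 1839.0412 cm^3

Final answer: 1839.0412 cm^3


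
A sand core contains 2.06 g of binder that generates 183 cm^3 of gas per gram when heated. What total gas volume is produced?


Formula: V_gas = W_binder * gas_evolution_rate
V = 2.06 g * 183 cm^3/g = 376.9800 cm^3

Final answer: 376.9800 cm^3


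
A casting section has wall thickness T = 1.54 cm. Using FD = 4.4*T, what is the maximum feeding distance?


Formula: FD = 4.4 * T  (riser feeding-distance rule)
FD = 4.4 * 1.54 cm = 6.7760 cm

Final answer: 6.7760 cm


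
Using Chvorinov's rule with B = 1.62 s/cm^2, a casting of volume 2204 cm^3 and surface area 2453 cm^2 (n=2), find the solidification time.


Formula: t_s = B * (V/A)^n  (Chvorinov's rule, n=2)
Modulus M = V/A = 2204/2453 = 0.898492 cm
M^2 = 0.898492^2 = 0.807288 cm^2
t_s = 1.62 * 0.807288 = 1.3078 s

Final answer: 1.3078 s


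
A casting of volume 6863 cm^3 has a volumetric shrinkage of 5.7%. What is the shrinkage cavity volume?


Formula: V_shrink = V_casting * shrinkage_pct / 100
V_shrink = 6863 cm^3 * 5.7 / 100 = 391.1910 cm^3


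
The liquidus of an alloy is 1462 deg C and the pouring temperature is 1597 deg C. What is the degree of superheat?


Formula: Superheat = T_pour - T_melt
Superheat = 1597 - 1462 = 135 deg C

135 deg C


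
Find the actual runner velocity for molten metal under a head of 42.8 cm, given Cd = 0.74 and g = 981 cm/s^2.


Formula: v = Cd * sqrt(2 * g * h)  (Torricelli with discharge coefficient)
2*g*h = 2 * 981 * 42.8 = 83973.6 cm^2/s^2
sqrt(83973.6) = 289.78199 cm/s
v = 0.74 * 289.78199 = 214.4387 cm/s


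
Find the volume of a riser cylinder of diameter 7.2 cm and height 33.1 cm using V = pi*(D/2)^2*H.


Formula: V = pi * (D/2)^2 * H  (cylinder volume)
Radius = D/2 = 7.2/2 = 3.6 cm
V = pi * 3.6^2 * 33.1 = 1347.6679 cm^3

1347.6679 cm^3


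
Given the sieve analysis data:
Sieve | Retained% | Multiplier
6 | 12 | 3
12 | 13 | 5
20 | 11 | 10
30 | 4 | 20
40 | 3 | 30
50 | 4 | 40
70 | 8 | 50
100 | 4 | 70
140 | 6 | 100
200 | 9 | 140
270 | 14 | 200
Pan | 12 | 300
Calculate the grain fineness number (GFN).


Formula: GFN = sum(pct * multiplier) / sum(pct)
sum(pct * multiplier) = 9481
sum(pct) = 100
GFN = 9481 / 100 = 94.81

Answer: 94.81


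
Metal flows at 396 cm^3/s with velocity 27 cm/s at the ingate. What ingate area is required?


Formula: A_ingate = Q / v  (continuity equation)
A = 396 cm^3/s / 27 cm/s = 14.6667 cm^2


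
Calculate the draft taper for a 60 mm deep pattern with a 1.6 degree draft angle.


Formula: taper = depth * tan(draft_angle)
tan(1.6 deg) = 0.0279325
taper = 60 mm * 0.0279325 = 1.6760 mm


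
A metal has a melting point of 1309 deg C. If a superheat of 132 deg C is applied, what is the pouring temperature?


Formula: T_pour = T_melt + Superheat
T_pour = 1309 + 132 = 1441 deg C

1441 deg C


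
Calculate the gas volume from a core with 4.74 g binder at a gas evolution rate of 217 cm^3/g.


Formula: V_gas = W_binder * gas_evolution_rate
V = 4.74 g * 217 cm^3/g = 1028.5800 cm^3

Final answer: 1028.5800 cm^3


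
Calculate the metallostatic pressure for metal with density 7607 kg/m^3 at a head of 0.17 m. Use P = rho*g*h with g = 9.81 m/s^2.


Formula: P = rho * g * h
rho * g = 7607 * 9.81 = 74624.67 N/m^3
P = 74624.67 * 0.17 = 12686.1939 Pa

12686.1939 Pa


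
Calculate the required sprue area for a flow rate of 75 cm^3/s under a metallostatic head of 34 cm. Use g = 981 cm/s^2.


Formula: v = sqrt(2*g*h), A = Q/v
Velocity: v = sqrt(2 * 981 * 34) = sqrt(66708) = 258.2789 cm/s
Sprue area: A = Q / v = 75 / 258.2789 = 0.2904 cm^2

0.2904 cm^2


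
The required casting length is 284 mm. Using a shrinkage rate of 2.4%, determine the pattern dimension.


Formula: L_pattern = L_casting * (1 + shrinkage_rate/100)
Shrinkage factor = 1 + 2.4/100 = 1.024
L_pattern = 284 mm * 1.024 = 290.8160 mm

Answer: 290.8160 mm


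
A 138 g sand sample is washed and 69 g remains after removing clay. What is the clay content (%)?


Formula: Clay% = (W_total - W_washed) / W_total * 100
Clay mass = 138 - 69 = 69 g
Clay% = 69 / 138 * 100 = 50.0000%

50.0000%


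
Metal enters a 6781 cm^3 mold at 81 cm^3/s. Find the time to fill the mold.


Formula: t_fill = V_mold / Q_flow
t = 6781 cm^3 / 81 cm^3/s = 83.7160 s


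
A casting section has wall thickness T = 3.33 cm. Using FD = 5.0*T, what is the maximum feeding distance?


Formula: FD = 5.0 * T  (riser feeding-distance rule)
FD = 5.0 * 3.33 cm = 16.6500 cm

16.6500 cm


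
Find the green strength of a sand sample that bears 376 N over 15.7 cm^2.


Formula: Compressive Strength = Force / Area
Strength = 376 N / 15.7 cm^2 = 23.9490 N/cm^2

23.9490 N/cm^2


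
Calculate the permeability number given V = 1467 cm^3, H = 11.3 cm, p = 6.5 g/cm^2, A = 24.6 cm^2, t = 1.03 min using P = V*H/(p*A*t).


Formula: Permeability Number P = (V * H) / (p * A * t)
Numerator: V * H = 1467 * 11.3 = 16577.1
Denominator: p * A * t = 6.5 * 24.6 * 1.03 = 164.697
P = 16577.1 / 164.697 = 100.6521

Final answer: 100.6521


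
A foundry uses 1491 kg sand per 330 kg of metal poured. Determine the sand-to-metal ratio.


Formula: Sand-to-Metal Ratio = W_sand / W_metal
Ratio = 1491 kg / 330 kg = 4.5182

Answer: 4.5182


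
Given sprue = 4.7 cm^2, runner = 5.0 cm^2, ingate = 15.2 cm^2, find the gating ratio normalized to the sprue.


Sprue:Runner:Ingate = 1 : 5.0/4.7 : 15.2/4.7 = 1:1.06:3.23

Final answer: 1:1.06:3.23


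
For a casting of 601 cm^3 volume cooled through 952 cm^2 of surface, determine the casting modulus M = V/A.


Formula: Casting Modulus M = V / A
M = 601 cm^3 / 952 cm^2 = 0.6313 cm

Answer: 0.6313 cm


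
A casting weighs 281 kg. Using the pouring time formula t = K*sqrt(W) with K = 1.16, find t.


Formula: t = K * sqrt(W)
sqrt(W) = sqrt(281) = 16.76305
t = 1.16 * 16.76305 = 19.4451 s

Final answer: 19.4451 s


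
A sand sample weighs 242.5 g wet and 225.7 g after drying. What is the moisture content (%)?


Formula: MC = (W_wet - W_dry) / W_wet * 100
Water mass = 242.5 - 225.7 = 16.8 g
MC = 16.8 / 242.5 * 100 = 6.9278%

Answer: 6.9278%


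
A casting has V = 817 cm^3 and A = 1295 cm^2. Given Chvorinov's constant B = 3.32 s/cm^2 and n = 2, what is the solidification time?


Formula: t_s = B * (V/A)^n  (Chvorinov's rule, n=2)
Modulus M = V/A = 817/1295 = 0.630888 cm
M^2 = 0.630888^2 = 0.398020 cm^2
t_s = 3.32 * 0.398020 = 1.3214 s

Final answer: 1.3214 s


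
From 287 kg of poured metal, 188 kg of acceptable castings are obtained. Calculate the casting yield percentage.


Formula: Casting Yield = (W_good / W_total) * 100
Yield = (188 kg / 287 kg) * 100 = 65.5052%

65.5052%


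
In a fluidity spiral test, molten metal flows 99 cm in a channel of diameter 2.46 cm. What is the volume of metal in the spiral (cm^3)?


Formula: V = pi * (d/2)^2 * L  (cylinder volume)
Radius = 2.46/2 = 1.23 cm
V = pi * 1.23^2 * 99 = 470.5386 cm^3

470.5386 cm^3


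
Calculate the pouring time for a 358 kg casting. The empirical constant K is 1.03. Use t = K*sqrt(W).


Formula: t = K * sqrt(W)
sqrt(W) = sqrt(358) = 18.92089
t = 1.03 * 18.92089 = 19.4885 s

19.4885 s


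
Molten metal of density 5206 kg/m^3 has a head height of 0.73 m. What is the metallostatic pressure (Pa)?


Formula: P = rho * g * h
rho * g = 5206 * 9.81 = 51070.86 N/m^3
P = 51070.86 * 0.73 = 37281.7278 Pa

Final answer: 37281.7278 Pa


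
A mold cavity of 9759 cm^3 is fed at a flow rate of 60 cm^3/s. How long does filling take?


Formula: t_fill = V_mold / Q_flow
t = 9759 cm^3 / 60 cm^3/s = 162.6500 s


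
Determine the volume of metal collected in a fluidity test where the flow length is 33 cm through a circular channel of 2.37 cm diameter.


Formula: V = pi * (d/2)^2 * L  (cylinder volume)
Radius = 2.37/2 = 1.185 cm
V = pi * 1.185^2 * 33 = 145.5796 cm^3

145.5796 cm^3


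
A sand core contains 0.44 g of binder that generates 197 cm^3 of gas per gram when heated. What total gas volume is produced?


Formula: V_gas = W_binder * gas_evolution_rate
V = 0.44 g * 197 cm^3/g = 86.6800 cm^3

86.6800 cm^3


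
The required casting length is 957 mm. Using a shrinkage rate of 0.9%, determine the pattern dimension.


Formula: L_pattern = L_casting * (1 + shrinkage_rate/100)
Shrinkage factor = 1 + 0.9/100 = 1.009
L_pattern = 957 mm * 1.009 = 965.6130 mm

Final answer: 965.6130 mm


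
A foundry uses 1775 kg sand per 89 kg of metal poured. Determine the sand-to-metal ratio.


Formula: Sand-to-Metal Ratio = W_sand / W_metal
Ratio = 1775 kg / 89 kg = 19.9438

Answer: 19.9438


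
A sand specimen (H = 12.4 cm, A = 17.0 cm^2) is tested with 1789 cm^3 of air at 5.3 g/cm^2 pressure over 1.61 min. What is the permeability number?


Formula: Permeability Number P = (V * H) / (p * A * t)
Numerator: V * H = 1789 * 12.4 = 22183.6
Denominator: p * A * t = 5.3 * 17.0 * 1.61 = 145.061
P = 22183.6 / 145.061 = 152.9260


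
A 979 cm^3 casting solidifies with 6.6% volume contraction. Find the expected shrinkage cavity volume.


Formula: V_shrink = V_casting * shrinkage_pct / 100
V_shrink = 979 cm^3 * 6.6 / 100 = 64.6140 cm^3

Final answer: 64.6140 cm^3


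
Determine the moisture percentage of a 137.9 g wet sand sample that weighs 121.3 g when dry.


Formula: MC = (W_wet - W_dry) / W_wet * 100
Water mass = 137.9 - 121.3 = 16.6 g
MC = 16.6 / 137.9 * 100 = 12.0377%


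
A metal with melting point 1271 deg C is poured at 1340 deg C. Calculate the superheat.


Formula: Superheat = T_pour - T_melt
Superheat = 1340 - 1271 = 69 deg C

Final answer: 69 deg C


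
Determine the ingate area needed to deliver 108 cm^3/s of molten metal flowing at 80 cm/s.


Formula: A_ingate = Q / v  (continuity equation)
A = 108 cm^3/s / 80 cm/s = 1.3500 cm^2

Final answer: 1.3500 cm^2


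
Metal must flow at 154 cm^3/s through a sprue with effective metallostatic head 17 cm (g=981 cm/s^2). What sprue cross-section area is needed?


Formula: v = sqrt(2*g*h), A = Q/v
Velocity: v = sqrt(2 * 981 * 17) = sqrt(33354) = 182.6308 cm/s
Sprue area: A = Q / v = 154 / 182.6308 = 0.8432 cm^2

0.8432 cm^2


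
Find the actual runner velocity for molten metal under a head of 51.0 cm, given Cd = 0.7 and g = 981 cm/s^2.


Formula: v = Cd * sqrt(2 * g * h)  (Torricelli with discharge coefficient)
2*g*h = 2 * 981 * 51.0 = 100062.0 cm^2/s^2
sqrt(100062.0) = 316.32578 cm/s
v = 0.7 * 316.32578 = 221.4280 cm/s

Final answer: 221.4280 cm/s


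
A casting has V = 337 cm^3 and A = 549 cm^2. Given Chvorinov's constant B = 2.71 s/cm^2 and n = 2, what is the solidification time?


Formula: t_s = B * (V/A)^n  (Chvorinov's rule, n=2)
Modulus M = V/A = 337/549 = 0.613843 cm
M^2 = 0.613843^2 = 0.376803 cm^2
t_s = 2.71 * 0.376803 = 1.0211 s

Final answer: 1.0211 s


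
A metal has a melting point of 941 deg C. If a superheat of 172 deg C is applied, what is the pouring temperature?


Formula: T_pour = T_melt + Superheat
T_pour = 941 + 172 = 1113 deg C

1113 deg C


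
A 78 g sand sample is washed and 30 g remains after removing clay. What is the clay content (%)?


Formula: Clay% = (W_total - W_washed) / W_total * 100
Clay mass = 78 - 30 = 48 g
Clay% = 48 / 78 * 100 = 61.5385%


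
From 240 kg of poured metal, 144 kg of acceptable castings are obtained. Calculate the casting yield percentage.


Formula: Casting Yield = (W_good / W_total) * 100
Yield = (144 kg / 240 kg) * 100 = 60.0000%

60.0000%


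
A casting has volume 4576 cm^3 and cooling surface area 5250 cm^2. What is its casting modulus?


Formula: Casting Modulus M = V / A
M = 4576 cm^3 / 5250 cm^2 = 0.8716 cm


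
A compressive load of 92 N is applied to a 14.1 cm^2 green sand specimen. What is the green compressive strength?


Formula: Compressive Strength = Force / Area
Strength = 92 N / 14.1 cm^2 = 6.5248 N/cm^2

Answer: 6.5248 N/cm^2


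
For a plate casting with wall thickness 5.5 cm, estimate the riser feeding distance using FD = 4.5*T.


Formula: FD = 4.5 * T  (riser feeding-distance rule)
FD = 4.5 * 5.5 cm = 24.7500 cm

Final answer: 24.7500 cm


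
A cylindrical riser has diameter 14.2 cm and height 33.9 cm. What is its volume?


Formula: V = pi * (D/2)^2 * H  (cylinder volume)
Radius = D/2 = 14.2/2 = 7.1 cm
V = pi * 7.1^2 * 33.9 = 5368.6645 cm^3

Answer: 5368.6645 cm^3


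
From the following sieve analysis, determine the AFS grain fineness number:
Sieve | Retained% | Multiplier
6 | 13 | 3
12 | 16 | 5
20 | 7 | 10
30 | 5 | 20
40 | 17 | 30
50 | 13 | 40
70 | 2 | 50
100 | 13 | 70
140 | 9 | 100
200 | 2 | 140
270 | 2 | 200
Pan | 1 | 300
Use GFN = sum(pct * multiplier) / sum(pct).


Formula: GFN = sum(pct * multiplier) / sum(pct)
sum(pct * multiplier) = 4209
sum(pct) = 100
GFN = 4209 / 100 = 42.09

Answer: 42.09


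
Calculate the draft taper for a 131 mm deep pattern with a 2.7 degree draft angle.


Formula: taper = depth * tan(draft_angle)
tan(2.7 deg) = 0.0471588
taper = 131 mm * 0.0471588 = 6.1778 mm


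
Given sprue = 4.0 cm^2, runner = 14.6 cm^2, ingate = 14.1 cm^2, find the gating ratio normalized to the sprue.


Sprue:Runner:Ingate = 1 : 14.6/4.0 : 14.1/4.0 = 1:3.65:3.53

Final answer: 1:3.65:3.53


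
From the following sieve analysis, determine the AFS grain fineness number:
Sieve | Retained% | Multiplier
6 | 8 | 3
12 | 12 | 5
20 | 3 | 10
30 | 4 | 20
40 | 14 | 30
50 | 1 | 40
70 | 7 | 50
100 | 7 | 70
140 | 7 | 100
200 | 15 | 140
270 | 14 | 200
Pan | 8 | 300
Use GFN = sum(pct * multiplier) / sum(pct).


Formula: GFN = sum(pct * multiplier) / sum(pct)
sum(pct * multiplier) = 9494
sum(pct) = 100
GFN = 9494 / 100 = 94.94


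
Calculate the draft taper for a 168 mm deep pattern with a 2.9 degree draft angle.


Formula: taper = depth * tan(draft_angle)
tan(2.9 deg) = 0.0506578
taper = 168 mm * 0.0506578 = 8.5105 mm

Answer: 8.5105 mm


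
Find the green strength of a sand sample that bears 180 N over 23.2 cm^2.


Formula: Compressive Strength = Force / Area
Strength = 180 N / 23.2 cm^2 = 7.7586 N/cm^2

Final answer: 7.7586 N/cm^2


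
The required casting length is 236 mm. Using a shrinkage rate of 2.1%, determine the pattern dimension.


Formula: L_pattern = L_casting * (1 + shrinkage_rate/100)
Shrinkage factor = 1 + 2.1/100 = 1.021
L_pattern = 236 mm * 1.021 = 240.9560 mm

240.9560 mm


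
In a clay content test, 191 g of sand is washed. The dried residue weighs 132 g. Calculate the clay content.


Formula: Clay% = (W_total - W_washed) / W_total * 100
Clay mass = 191 - 132 = 59 g
Clay% = 59 / 191 * 100 = 30.8901%

Answer: 30.8901%


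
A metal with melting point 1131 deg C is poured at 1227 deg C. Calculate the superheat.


Formula: Superheat = T_pour - T_melt
Superheat = 1227 - 1131 = 96 deg C

96 deg C


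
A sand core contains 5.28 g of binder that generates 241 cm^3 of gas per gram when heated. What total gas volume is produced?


Formula: V_gas = W_binder * gas_evolution_rate
V = 5.28 g * 241 cm^3/g = 1272.4800 cm^3

1272.4800 cm^3


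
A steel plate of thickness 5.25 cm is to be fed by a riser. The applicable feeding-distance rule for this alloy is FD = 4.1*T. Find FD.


Formula: FD = 4.1 * T  (riser feeding-distance rule)
FD = 4.1 * 5.25 cm = 21.5250 cm

21.5250 cm


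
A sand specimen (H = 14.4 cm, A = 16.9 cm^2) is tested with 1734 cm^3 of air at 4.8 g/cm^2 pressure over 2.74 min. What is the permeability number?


Formula: Permeability Number P = (V * H) / (p * A * t)
Numerator: V * H = 1734 * 14.4 = 24969.6
Denominator: p * A * t = 4.8 * 16.9 * 2.74 = 222.2688
P = 24969.6 / 222.2688 = 112.3397

Answer: 112.3397


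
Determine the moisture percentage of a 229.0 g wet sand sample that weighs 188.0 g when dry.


Formula: MC = (W_wet - W_dry) / W_wet * 100
Water mass = 229.0 - 188.0 = 41.0 g
MC = 41.0 / 229.0 * 100 = 17.9039%

Answer: 17.9039%


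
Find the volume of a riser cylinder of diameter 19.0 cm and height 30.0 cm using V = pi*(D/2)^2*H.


Formula: V = pi * (D/2)^2 * H  (cylinder volume)
Radius = D/2 = 19.0/2 = 9.5 cm
V = pi * 9.5^2 * 30.0 = 8505.8621 cm^3

8505.8621 cm^3


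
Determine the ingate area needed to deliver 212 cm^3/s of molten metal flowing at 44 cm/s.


Formula: A_ingate = Q / v  (continuity equation)
A = 212 cm^3/s / 44 cm/s = 4.8182 cm^2

Final answer: 4.8182 cm^2


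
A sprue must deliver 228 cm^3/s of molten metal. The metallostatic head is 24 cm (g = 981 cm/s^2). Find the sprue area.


Formula: v = sqrt(2*g*h), A = Q/v
Velocity: v = sqrt(2 * 981 * 24) = sqrt(47088) = 216.9977 cm/s
Sprue area: A = Q / v = 228 / 216.9977 = 1.0507 cm^2

Answer: 1.0507 cm^2


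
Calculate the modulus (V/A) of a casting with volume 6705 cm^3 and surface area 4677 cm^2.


Formula: Casting Modulus M = V / A
M = 6705 cm^3 / 4677 cm^2 = 1.4336 cm


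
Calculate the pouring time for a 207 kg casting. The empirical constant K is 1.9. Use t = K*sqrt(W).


Formula: t = K * sqrt(W)
sqrt(W) = sqrt(207) = 14.38749
t = 1.9 * 14.38749 = 27.3362 s


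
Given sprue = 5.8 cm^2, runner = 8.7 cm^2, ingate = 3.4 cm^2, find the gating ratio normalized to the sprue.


Sprue:Runner:Ingate = 1 : 8.7/5.8 : 3.4/5.8 = 1:1.50:0.59


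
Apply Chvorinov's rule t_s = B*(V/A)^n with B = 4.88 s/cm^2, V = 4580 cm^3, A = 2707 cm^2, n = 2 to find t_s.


Formula: t_s = B * (V/A)^n  (Chvorinov's rule, n=2)
Modulus M = V/A = 4580/2707 = 1.691910 cm
M^2 = 1.691910^2 = 2.862559 cm^2
t_s = 4.88 * 2.862559 = 13.9693 s


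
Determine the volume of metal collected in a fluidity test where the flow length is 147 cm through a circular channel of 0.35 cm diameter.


Formula: V = pi * (d/2)^2 * L  (cylinder volume)
Radius = 0.35/2 = 0.175 cm
V = pi * 0.175^2 * 147 = 14.1431 cm^3


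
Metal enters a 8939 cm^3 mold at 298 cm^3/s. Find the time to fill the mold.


Formula: t_fill = V_mold / Q_flow
t = 8939 cm^3 / 298 cm^3/s = 29.9966 s

29.9966 s


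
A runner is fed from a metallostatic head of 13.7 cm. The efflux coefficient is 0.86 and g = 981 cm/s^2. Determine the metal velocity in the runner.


Formula: v = Cd * sqrt(2 * g * h)  (Torricelli with discharge coefficient)
2*g*h = 2 * 981 * 13.7 = 26879.4 cm^2/s^2
sqrt(26879.4) = 163.94938 cm/s
v = 0.86 * 163.94938 = 140.9965 cm/s

Answer: 140.9965 cm/s


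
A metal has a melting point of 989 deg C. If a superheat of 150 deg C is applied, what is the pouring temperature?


Formula: T_pour = T_melt + Superheat
T_pour = 989 + 150 = 1139 deg C

1139 deg C


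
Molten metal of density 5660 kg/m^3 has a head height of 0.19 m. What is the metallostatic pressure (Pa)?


Formula: P = rho * g * h
rho * g = 5660 * 9.81 = 55524.6 N/m^3
P = 55524.6 * 0.19 = 10549.6740 Pa

Answer: 10549.6740 Pa


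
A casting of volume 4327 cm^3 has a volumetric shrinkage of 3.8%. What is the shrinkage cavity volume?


Formula: V_shrink = V_casting * shrinkage_pct / 100
V_shrink = 4327 cm^3 * 3.8 / 100 = 164.4260 cm^3

Answer: 164.4260 cm^3


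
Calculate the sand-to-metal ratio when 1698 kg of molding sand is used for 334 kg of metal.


Formula: Sand-to-Metal Ratio = W_sand / W_metal
Ratio = 1698 kg / 334 kg = 5.0838

Final answer: 5.0838


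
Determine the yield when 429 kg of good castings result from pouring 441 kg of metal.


Formula: Casting Yield = (W_good / W_total) * 100
Yield = (429 kg / 441 kg) * 100 = 97.2789%


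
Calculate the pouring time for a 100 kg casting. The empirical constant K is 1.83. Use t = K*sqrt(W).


Formula: t = K * sqrt(W)
sqrt(W) = sqrt(100) = 10.00000
t = 1.83 * 10.00000 = 18.3000 s

Answer: 18.3000 s


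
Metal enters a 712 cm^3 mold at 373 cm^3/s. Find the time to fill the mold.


Formula: t_fill = V_mold / Q_flow
t = 712 cm^3 / 373 cm^3/s = 1.9088 s

Final answer: 1.9088 s


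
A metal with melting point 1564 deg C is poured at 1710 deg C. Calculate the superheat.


Formula: Superheat = T_pour - T_melt
Superheat = 1710 - 1564 = 146 deg C

146 deg C


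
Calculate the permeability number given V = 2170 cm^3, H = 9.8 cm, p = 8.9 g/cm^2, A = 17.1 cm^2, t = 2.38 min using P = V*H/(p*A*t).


Formula: Permeability Number P = (V * H) / (p * A * t)
Numerator: V * H = 2170 * 9.8 = 21266.0
Denominator: p * A * t = 8.9 * 17.1 * 2.38 = 362.2122
P = 21266.0 / 362.2122 = 58.7114

Answer: 58.7114


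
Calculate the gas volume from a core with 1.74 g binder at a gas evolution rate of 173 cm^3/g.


Formula: V_gas = W_binder * gas_evolution_rate
V = 1.74 g * 173 cm^3/g = 301.0200 cm^3

Answer: 301.0200 cm^3


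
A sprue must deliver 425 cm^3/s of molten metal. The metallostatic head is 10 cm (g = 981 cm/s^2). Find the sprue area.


Formula: v = sqrt(2*g*h), A = Q/v
Velocity: v = sqrt(2 * 981 * 10) = sqrt(19620) = 140.0714 cm/s
Sprue area: A = Q / v = 425 / 140.0714 = 3.0342 cm^2

3.0342 cm^2


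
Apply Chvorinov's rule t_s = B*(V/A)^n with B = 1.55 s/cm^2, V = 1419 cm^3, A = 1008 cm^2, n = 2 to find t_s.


Formula: t_s = B * (V/A)^n  (Chvorinov's rule, n=2)
Modulus M = V/A = 1419/1008 = 1.407738 cm
M^2 = 1.407738^2 = 1.981726 cm^2
t_s = 1.55 * 1.981726 = 3.0717 s

3.0717 s


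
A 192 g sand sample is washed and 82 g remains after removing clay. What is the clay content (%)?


Formula: Clay% = (W_total - W_washed) / W_total * 100
Clay mass = 192 - 82 = 110 g
Clay% = 110 / 192 * 100 = 57.2917%

57.2917%


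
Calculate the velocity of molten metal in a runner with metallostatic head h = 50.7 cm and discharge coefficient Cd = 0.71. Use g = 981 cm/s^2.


Formula: v = Cd * sqrt(2 * g * h)  (Torricelli with discharge coefficient)
2*g*h = 2 * 981 * 50.7 = 99473.4 cm^2/s^2
sqrt(99473.4) = 315.39404 cm/s
v = 0.71 * 315.39404 = 223.9298 cm/s

223.9298 cm/s


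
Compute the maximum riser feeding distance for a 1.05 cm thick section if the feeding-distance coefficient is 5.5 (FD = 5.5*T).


Formula: FD = 5.5 * T  (riser feeding-distance rule)
FD = 5.5 * 1.05 cm = 5.7750 cm

5.7750 cm


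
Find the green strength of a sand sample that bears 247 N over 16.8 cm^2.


Formula: Compressive Strength = Force / Area
Strength = 247 N / 16.8 cm^2 = 14.7024 N/cm^2


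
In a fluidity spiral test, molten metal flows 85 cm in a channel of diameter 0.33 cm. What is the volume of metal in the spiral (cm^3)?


Formula: V = pi * (d/2)^2 * L  (cylinder volume)
Radius = 0.33/2 = 0.165 cm
V = pi * 0.165^2 * 85 = 7.2700 cm^3

Answer: 7.2700 cm^3


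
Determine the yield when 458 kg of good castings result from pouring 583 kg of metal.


Formula: Casting Yield = (W_good / W_total) * 100
Yield = (458 kg / 583 kg) * 100 = 78.5592%

Answer: 78.5592%


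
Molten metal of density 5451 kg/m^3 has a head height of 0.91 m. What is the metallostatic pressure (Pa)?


Formula: P = rho * g * h
rho * g = 5451 * 9.81 = 53474.31 N/m^3
P = 53474.31 * 0.91 = 48661.6221 Pa

Final answer: 48661.6221 Pa


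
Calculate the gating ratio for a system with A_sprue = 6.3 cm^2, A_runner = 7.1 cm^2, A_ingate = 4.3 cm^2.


Sprue:Runner:Ingate = 1 : 7.1/6.3 : 4.3/6.3 = 1:1.13:0.68

Final answer: 1:1.13:0.68


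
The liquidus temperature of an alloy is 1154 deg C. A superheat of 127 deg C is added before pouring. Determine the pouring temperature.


Formula: T_pour = T_melt + Superheat
T_pour = 1154 + 127 = 1281 deg C

1281 deg C


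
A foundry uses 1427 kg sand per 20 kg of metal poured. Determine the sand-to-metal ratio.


Formula: Sand-to-Metal Ratio = W_sand / W_metal
Ratio = 1427 kg / 20 kg = 71.3500

Answer: 71.3500


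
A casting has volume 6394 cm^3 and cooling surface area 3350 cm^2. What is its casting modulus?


Formula: Casting Modulus M = V / A
M = 6394 cm^3 / 3350 cm^2 = 1.9087 cm

Final answer: 1.9087 cm


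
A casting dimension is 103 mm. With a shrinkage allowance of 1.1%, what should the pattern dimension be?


Formula: L_pattern = L_casting * (1 + shrinkage_rate/100)
Shrinkage factor = 1 + 1.1/100 = 1.011
L_pattern = 103 mm * 1.011 = 104.1330 mm


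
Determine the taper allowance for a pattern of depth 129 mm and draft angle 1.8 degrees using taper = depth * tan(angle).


Formula: taper = depth * tan(draft_angle)
tan(1.8 deg) = 0.0314263
taper = 129 mm * 0.0314263 = 4.0540 mm

Final answer: 4.0540 mm


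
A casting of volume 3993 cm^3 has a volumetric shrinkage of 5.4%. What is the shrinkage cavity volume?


Formula: V_shrink = V_casting * shrinkage_pct / 100
V_shrink = 3993 cm^3 * 5.4 / 100 = 215.6220 cm^3

215.6220 cm^3


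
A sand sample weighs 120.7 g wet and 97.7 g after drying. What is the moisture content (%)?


Formula: MC = (W_wet - W_dry) / W_wet * 100
Water mass = 120.7 - 97.7 = 23.0 g
MC = 23.0 / 120.7 * 100 = 19.0555%


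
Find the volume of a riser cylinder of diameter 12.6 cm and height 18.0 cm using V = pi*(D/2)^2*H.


Formula: V = pi * (D/2)^2 * H  (cylinder volume)
Radius = D/2 = 12.6/2 = 6.3 cm
V = pi * 6.3^2 * 18.0 = 2244.4166 cm^3

Final answer: 2244.4166 cm^3


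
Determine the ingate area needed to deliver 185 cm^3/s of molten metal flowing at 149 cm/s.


Formula: A_ingate = Q / v  (continuity equation)
A = 185 cm^3/s / 149 cm/s = 1.2416 cm^2

Answer: 1.2416 cm^2


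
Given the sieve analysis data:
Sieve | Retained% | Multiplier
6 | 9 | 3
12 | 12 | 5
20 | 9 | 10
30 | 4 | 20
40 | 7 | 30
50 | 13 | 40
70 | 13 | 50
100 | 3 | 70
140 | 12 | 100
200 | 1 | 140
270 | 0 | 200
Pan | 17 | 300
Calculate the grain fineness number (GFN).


Formula: GFN = sum(pct * multiplier) / sum(pct)
sum(pct * multiplier) = 8287
sum(pct) = 100
GFN = 8287 / 100 = 82.87


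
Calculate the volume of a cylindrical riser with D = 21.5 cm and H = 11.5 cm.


Formula: V = pi * (D/2)^2 * H  (cylinder volume)
Radius = D/2 = 21.5/2 = 10.75 cm
V = pi * 10.75^2 * 11.5 = 4175.0785 cm^3

Final answer: 4175.0785 cm^3


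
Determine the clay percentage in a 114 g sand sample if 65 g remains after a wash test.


Formula: Clay% = (W_total - W_washed) / W_total * 100
Clay mass = 114 - 65 = 49 g
Clay% = 49 / 114 * 100 = 42.9825%


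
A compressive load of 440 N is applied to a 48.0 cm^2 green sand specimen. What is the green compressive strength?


Formula: Compressive Strength = Force / Area
Strength = 440 N / 48.0 cm^2 = 9.1667 N/cm^2

Answer: 9.1667 N/cm^2


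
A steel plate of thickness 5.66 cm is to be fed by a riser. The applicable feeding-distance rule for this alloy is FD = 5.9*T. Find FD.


Formula: FD = 5.9 * T  (riser feeding-distance rule)
FD = 5.9 * 5.66 cm = 33.3940 cm

Final answer: 33.3940 cm


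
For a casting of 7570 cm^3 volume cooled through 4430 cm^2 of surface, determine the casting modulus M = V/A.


Formula: Casting Modulus M = V / A
M = 7570 cm^3 / 4430 cm^2 = 1.7088 cm

Final answer: 1.7088 cm


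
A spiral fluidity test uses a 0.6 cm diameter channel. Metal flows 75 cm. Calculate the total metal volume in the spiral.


Formula: V = pi * (d/2)^2 * L  (cylinder volume)
Radius = 0.6/2 = 0.3 cm
V = pi * 0.3^2 * 75 = 21.2058 cm^3

21.2058 cm^3


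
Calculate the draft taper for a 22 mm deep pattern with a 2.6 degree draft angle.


Formula: taper = depth * tan(draft_angle)
tan(2.6 deg) = 0.0454097
taper = 22 mm * 0.0454097 = 0.9990 mm

0.9990 mm
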